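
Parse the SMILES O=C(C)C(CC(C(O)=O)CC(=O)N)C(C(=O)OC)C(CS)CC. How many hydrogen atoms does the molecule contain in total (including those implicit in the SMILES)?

Walk through each heavy atom and fill implicit hydrogens from standard valence (C 4, N 3, O 2, S 2, halogen 1):
  atom 1: O, bond orders sum to 2 (valence 2) → 0 H
  atom 2: C, bond orders sum to 4 (valence 4) → 0 H
  atom 3: C, bond orders sum to 1 (valence 4) → 3 H
  atom 4: C, bond orders sum to 3 (valence 4) → 1 H
  atom 5: C, bond orders sum to 2 (valence 4) → 2 H
  atom 6: C, bond orders sum to 3 (valence 4) → 1 H
  atom 7: C, bond orders sum to 4 (valence 4) → 0 H
  atom 8: O, bond orders sum to 1 (valence 2) → 1 H
  atom 9: O, bond orders sum to 2 (valence 2) → 0 H
  atom 10: C, bond orders sum to 2 (valence 4) → 2 H
  atom 11: C, bond orders sum to 4 (valence 4) → 0 H
  atom 12: O, bond orders sum to 2 (valence 2) → 0 H
  atom 13: N, bond orders sum to 1 (valence 3) → 2 H
  atom 14: C, bond orders sum to 3 (valence 4) → 1 H
  atom 15: C, bond orders sum to 4 (valence 4) → 0 H
  atom 16: O, bond orders sum to 2 (valence 2) → 0 H
  atom 17: O, bond orders sum to 2 (valence 2) → 0 H
  atom 18: C, bond orders sum to 1 (valence 4) → 3 H
  atom 19: C, bond orders sum to 3 (valence 4) → 1 H
  atom 20: C, bond orders sum to 2 (valence 4) → 2 H
  atom 21: S, bond orders sum to 1 (valence 2) → 1 H
  atom 22: C, bond orders sum to 2 (valence 4) → 2 H
  atom 23: C, bond orders sum to 1 (valence 4) → 3 H
Total hydrogens: 25.

25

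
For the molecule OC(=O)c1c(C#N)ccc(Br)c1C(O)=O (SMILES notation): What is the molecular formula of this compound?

C9H4BrNO4

Walk through each heavy atom and fill implicit hydrogens from standard valence (C 4, N 3, O 2, S 2, halogen 1); for lowercase aromatic atoms, an aromatic c carries 1 H when it has two neighbours and 0 H with three, and aromatic n carries 0 H:
  atom 1: O, bond orders sum to 1 (valence 2) → 1 H
  atom 2: C, bond orders sum to 4 (valence 4) → 0 H
  atom 3: O, bond orders sum to 2 (valence 2) → 0 H
  atom 4: aromatic c, 3 neighbours → 0 H
  atom 5: aromatic c, 3 neighbours → 0 H
  atom 6: C, bond orders sum to 4 (valence 4) → 0 H
  atom 7: N, bond orders sum to 3 (valence 3) → 0 H
  atom 8: aromatic c, 2 neighbours → 1 H
  atom 9: aromatic c, 2 neighbours → 1 H
  atom 10: aromatic c, 3 neighbours → 0 H
  atom 11: Br (halogen, monovalent) → 0 H
  atom 12: aromatic c, 3 neighbours → 0 H
  atom 13: C, bond orders sum to 4 (valence 4) → 0 H
  atom 14: O, bond orders sum to 1 (valence 2) → 1 H
  atom 15: O, bond orders sum to 2 (valence 2) → 0 H
Totals → C:9, H:4, Br:1, N:1, O:4.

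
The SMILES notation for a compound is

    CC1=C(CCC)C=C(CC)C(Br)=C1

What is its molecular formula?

Walk through each heavy atom and fill implicit hydrogens from standard valence (C 4, N 3, O 2, S 2, halogen 1):
  atom 1: C, bond orders sum to 1 (valence 4) → 3 H
  atom 2: C, bond orders sum to 4 (valence 4) → 0 H
  atom 3: C, bond orders sum to 4 (valence 4) → 0 H
  atom 4: C, bond orders sum to 2 (valence 4) → 2 H
  atom 5: C, bond orders sum to 2 (valence 4) → 2 H
  atom 6: C, bond orders sum to 1 (valence 4) → 3 H
  atom 7: C, bond orders sum to 3 (valence 4) → 1 H
  atom 8: C, bond orders sum to 4 (valence 4) → 0 H
  atom 9: C, bond orders sum to 2 (valence 4) → 2 H
  atom 10: C, bond orders sum to 1 (valence 4) → 3 H
  atom 11: C, bond orders sum to 4 (valence 4) → 0 H
  atom 12: Br (halogen, monovalent) → 0 H
  atom 13: C, bond orders sum to 3 (valence 4) → 1 H
Totals → C:12, H:17, Br:1.
In Hill order: C12H17Br.

C12H17Br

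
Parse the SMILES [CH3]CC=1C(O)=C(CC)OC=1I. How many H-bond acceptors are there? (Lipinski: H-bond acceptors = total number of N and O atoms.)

N atoms: 0; O atoms: 2.
Lipinski HBA = 0 + 2 = 2.

2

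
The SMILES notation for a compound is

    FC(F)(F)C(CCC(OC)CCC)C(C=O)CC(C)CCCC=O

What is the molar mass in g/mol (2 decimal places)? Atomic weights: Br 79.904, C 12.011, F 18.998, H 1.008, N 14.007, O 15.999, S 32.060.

First, the molecular formula is C18H31F3O3 (counting implicit H from valence).
  C: 18 × 12.011 = 216.198
  F: 3 × 18.998 = 56.994
  H: 31 × 1.008 = 31.248
  O: 3 × 15.999 = 47.997
Sum: 18×12.011 + 3×18.998 + 31×1.008 + 3×15.999 = 352.437 → 352.44 g/mol.

352.44 g/mol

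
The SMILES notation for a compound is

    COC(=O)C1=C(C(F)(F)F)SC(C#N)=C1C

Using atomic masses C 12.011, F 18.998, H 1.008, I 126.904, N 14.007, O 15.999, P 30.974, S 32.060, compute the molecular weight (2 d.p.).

249.21 g/mol

First, the molecular formula is C9H6F3NO2S (counting implicit H from valence).
  C: 9 × 12.011 = 108.099
  F: 3 × 18.998 = 56.994
  H: 6 × 1.008 = 6.048
  N: 1 × 14.007 = 14.007
  O: 2 × 15.999 = 31.998
  S: 1 × 32.060 = 32.060
Sum: 9×12.011 + 3×18.998 + 6×1.008 + 1×14.007 + 2×15.999 + 1×32.060 = 249.206 → 249.21 g/mol.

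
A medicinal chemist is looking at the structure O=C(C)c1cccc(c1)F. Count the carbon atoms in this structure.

Count every carbon token in the SMILES (each C, including those in ring-closure positions and inside branches).
Carbon count: 8.

8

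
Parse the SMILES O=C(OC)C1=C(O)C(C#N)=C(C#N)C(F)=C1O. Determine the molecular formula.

Walk through each heavy atom and fill implicit hydrogens from standard valence (C 4, N 3, O 2, S 2, halogen 1):
  atom 1: O, bond orders sum to 2 (valence 2) → 0 H
  atom 2: C, bond orders sum to 4 (valence 4) → 0 H
  atom 3: O, bond orders sum to 2 (valence 2) → 0 H
  atom 4: C, bond orders sum to 1 (valence 4) → 3 H
  atom 5: C, bond orders sum to 4 (valence 4) → 0 H
  atom 6: C, bond orders sum to 4 (valence 4) → 0 H
  atom 7: O, bond orders sum to 1 (valence 2) → 1 H
  atom 8: C, bond orders sum to 4 (valence 4) → 0 H
  atom 9: C, bond orders sum to 4 (valence 4) → 0 H
  atom 10: N, bond orders sum to 3 (valence 3) → 0 H
  atom 11: C, bond orders sum to 4 (valence 4) → 0 H
  atom 12: C, bond orders sum to 4 (valence 4) → 0 H
  atom 13: N, bond orders sum to 3 (valence 3) → 0 H
  atom 14: C, bond orders sum to 4 (valence 4) → 0 H
  atom 15: F (halogen, monovalent) → 0 H
  atom 16: C, bond orders sum to 4 (valence 4) → 0 H
  atom 17: O, bond orders sum to 1 (valence 2) → 1 H
Totals → C:10, H:5, F:1, N:2, O:4.
In Hill order: C10H5FN2O4.

C10H5FN2O4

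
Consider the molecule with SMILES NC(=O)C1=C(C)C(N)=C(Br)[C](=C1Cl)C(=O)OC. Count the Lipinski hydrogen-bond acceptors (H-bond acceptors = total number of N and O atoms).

5

N atoms: 2; O atoms: 3.
Lipinski HBA = 2 + 3 = 5.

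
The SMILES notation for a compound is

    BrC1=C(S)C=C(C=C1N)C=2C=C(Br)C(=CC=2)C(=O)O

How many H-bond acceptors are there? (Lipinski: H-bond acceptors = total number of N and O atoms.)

3

N atoms: 1; O atoms: 2.
Lipinski HBA = 1 + 2 = 3.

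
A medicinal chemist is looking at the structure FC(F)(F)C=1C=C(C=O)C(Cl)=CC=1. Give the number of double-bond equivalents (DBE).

Molecular formula: C8H4ClF3O.
DoU = (2C + 2 + N − H − X) / 2, where X is the halogen count and O/S are ignored.
    = (2·8 + 2 + 0 − 4 − 4) / 2 = 10 / 2 = 5.

5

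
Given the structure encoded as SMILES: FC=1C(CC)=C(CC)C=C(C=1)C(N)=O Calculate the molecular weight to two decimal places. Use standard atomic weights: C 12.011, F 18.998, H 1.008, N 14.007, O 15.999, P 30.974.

195.24 g/mol

First, the molecular formula is C11H14FNO (counting implicit H from valence).
  C: 11 × 12.011 = 132.121
  F: 1 × 18.998 = 18.998
  H: 14 × 1.008 = 14.112
  N: 1 × 14.007 = 14.007
  O: 1 × 15.999 = 15.999
Sum: 11×12.011 + 1×18.998 + 14×1.008 + 1×14.007 + 1×15.999 = 195.237 → 195.24 g/mol.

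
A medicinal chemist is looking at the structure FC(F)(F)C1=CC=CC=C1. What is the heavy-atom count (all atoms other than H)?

10

Every atom symbol written in the SMILES (organic subset) is one heavy atom; implicit H are not written.
Heavy atoms by element → C:7, F:3.
Total: 10.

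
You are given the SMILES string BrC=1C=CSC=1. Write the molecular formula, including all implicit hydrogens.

C4H3BrS

Walk through each heavy atom and fill implicit hydrogens from standard valence (C 4, N 3, O 2, S 2, halogen 1):
  atom 1: Br (halogen, monovalent) → 0 H
  atom 2: C, bond orders sum to 4 (valence 4) → 0 H
  atom 3: C, bond orders sum to 3 (valence 4) → 1 H
  atom 4: C, bond orders sum to 3 (valence 4) → 1 H
  atom 5: S, bond orders sum to 2 (valence 2) → 0 H
  atom 6: C, bond orders sum to 3 (valence 4) → 1 H
Totals → C:4, H:3, Br:1, S:1.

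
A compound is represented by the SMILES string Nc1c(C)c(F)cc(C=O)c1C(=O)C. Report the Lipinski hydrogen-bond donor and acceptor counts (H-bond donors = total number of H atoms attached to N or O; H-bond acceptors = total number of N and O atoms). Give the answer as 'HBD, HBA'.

Donors: find every N or O and count the H atoms it carries.
  atom 1 (N): bond orders sum to 1 → 2 H
  atom 10 (O): bond orders sum to 2 → 0 H
  atom 13 (O): bond orders sum to 2 → 0 H
Lipinski HBD = 2.
Acceptors: N atoms = 1, O atoms = 2 → HBA = 3.

2, 3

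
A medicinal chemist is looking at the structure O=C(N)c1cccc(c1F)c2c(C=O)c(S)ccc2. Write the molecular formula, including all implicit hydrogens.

C14H10FNO2S

Walk through each heavy atom and fill implicit hydrogens from standard valence (C 4, N 3, O 2, S 2, halogen 1); for lowercase aromatic atoms, an aromatic c carries 1 H when it has two neighbours and 0 H with three, and aromatic n carries 0 H:
  atom 1: O, bond orders sum to 2 (valence 2) → 0 H
  atom 2: C, bond orders sum to 4 (valence 4) → 0 H
  atom 3: N, bond orders sum to 1 (valence 3) → 2 H
  atom 4: aromatic c, 3 neighbours → 0 H
  atom 5: aromatic c, 2 neighbours → 1 H
  atom 6: aromatic c, 2 neighbours → 1 H
  atom 7: aromatic c, 2 neighbours → 1 H
  atom 8: aromatic c, 3 neighbours → 0 H
  atom 9: aromatic c, 3 neighbours → 0 H
  atom 10: F (halogen, monovalent) → 0 H
  atom 11: aromatic c, 3 neighbours → 0 H
  atom 12: aromatic c, 3 neighbours → 0 H
  atom 13: C, bond orders sum to 3 (valence 4) → 1 H
  atom 14: O, bond orders sum to 2 (valence 2) → 0 H
  atom 15: aromatic c, 3 neighbours → 0 H
  atom 16: S, bond orders sum to 1 (valence 2) → 1 H
  atom 17: aromatic c, 2 neighbours → 1 H
  atom 18: aromatic c, 2 neighbours → 1 H
  atom 19: aromatic c, 2 neighbours → 1 H
Totals → C:14, H:10, F:1, N:1, O:2, S:1.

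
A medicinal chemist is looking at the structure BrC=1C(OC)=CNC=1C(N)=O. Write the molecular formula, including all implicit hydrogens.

C6H7BrN2O2

Walk through each heavy atom and fill implicit hydrogens from standard valence (C 4, N 3, O 2, S 2, halogen 1):
  atom 1: Br (halogen, monovalent) → 0 H
  atom 2: C, bond orders sum to 4 (valence 4) → 0 H
  atom 3: C, bond orders sum to 4 (valence 4) → 0 H
  atom 4: O, bond orders sum to 2 (valence 2) → 0 H
  atom 5: C, bond orders sum to 1 (valence 4) → 3 H
  atom 6: C, bond orders sum to 3 (valence 4) → 1 H
  atom 7: N, bond orders sum to 2 (valence 3) → 1 H
  atom 8: C, bond orders sum to 4 (valence 4) → 0 H
  atom 9: C, bond orders sum to 4 (valence 4) → 0 H
  atom 10: N, bond orders sum to 1 (valence 3) → 2 H
  atom 11: O, bond orders sum to 2 (valence 2) → 0 H
Totals → C:6, H:7, Br:1, N:2, O:2.
In Hill order: C6H7BrN2O2.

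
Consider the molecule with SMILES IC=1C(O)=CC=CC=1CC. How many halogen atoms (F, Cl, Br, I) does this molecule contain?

1

Halogen atoms appear at heavy-atom position 1 (1×I).
Other groups present: 1 hydroxyl.
Halogen count: 1.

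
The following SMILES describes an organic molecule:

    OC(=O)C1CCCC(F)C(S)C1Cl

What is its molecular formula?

Walk through each heavy atom and fill implicit hydrogens from standard valence (C 4, N 3, O 2, S 2, halogen 1):
  atom 1: O, bond orders sum to 1 (valence 2) → 1 H
  atom 2: C, bond orders sum to 4 (valence 4) → 0 H
  atom 3: O, bond orders sum to 2 (valence 2) → 0 H
  atom 4: C, bond orders sum to 3 (valence 4) → 1 H
  atom 5: C, bond orders sum to 2 (valence 4) → 2 H
  atom 6: C, bond orders sum to 2 (valence 4) → 2 H
  atom 7: C, bond orders sum to 2 (valence 4) → 2 H
  atom 8: C, bond orders sum to 3 (valence 4) → 1 H
  atom 9: F (halogen, monovalent) → 0 H
  atom 10: C, bond orders sum to 3 (valence 4) → 1 H
  atom 11: S, bond orders sum to 1 (valence 2) → 1 H
  atom 12: C, bond orders sum to 3 (valence 4) → 1 H
  atom 13: Cl (halogen, monovalent) → 0 H
Totals → C:8, H:12, Cl:1, F:1, O:2, S:1.

C8H12ClFO2S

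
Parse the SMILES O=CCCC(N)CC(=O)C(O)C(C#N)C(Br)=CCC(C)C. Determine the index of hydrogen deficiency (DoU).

Molecular formula: C15H23BrN2O3.
DoU = (2C + 2 + N − H − X) / 2, where X is the halogen count and O/S are ignored.
    = (2·15 + 2 + 2 − 23 − 1) / 2 = 10 / 2 = 5.

5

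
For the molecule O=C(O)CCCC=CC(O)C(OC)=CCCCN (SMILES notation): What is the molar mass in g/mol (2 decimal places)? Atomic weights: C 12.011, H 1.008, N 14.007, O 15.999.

257.33 g/mol

First, the molecular formula is C13H23NO4 (counting implicit H from valence).
  C: 13 × 12.011 = 156.143
  H: 23 × 1.008 = 23.184
  N: 1 × 14.007 = 14.007
  O: 4 × 15.999 = 63.996
Sum: 13×12.011 + 23×1.008 + 1×14.007 + 4×15.999 = 257.330 → 257.33 g/mol.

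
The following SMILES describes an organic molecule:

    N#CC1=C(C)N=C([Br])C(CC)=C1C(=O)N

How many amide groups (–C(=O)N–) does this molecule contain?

The amide motif appears at heavy-atom position 13 in the SMILES.
Other groups present: 1 nitrile.
Amide count: 1.

1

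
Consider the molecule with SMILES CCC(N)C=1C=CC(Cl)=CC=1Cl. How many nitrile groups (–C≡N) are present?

Scan the SMILES for the nitrile motif — none present.
Groups that are present: 1 primary amine.

0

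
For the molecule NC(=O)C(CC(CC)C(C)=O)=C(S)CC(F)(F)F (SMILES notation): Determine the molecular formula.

C11H16F3NO2S

Walk through each heavy atom and fill implicit hydrogens from standard valence (C 4, N 3, O 2, S 2, halogen 1):
  atom 1: N, bond orders sum to 1 (valence 3) → 2 H
  atom 2: C, bond orders sum to 4 (valence 4) → 0 H
  atom 3: O, bond orders sum to 2 (valence 2) → 0 H
  atom 4: C, bond orders sum to 4 (valence 4) → 0 H
  atom 5: C, bond orders sum to 2 (valence 4) → 2 H
  atom 6: C, bond orders sum to 3 (valence 4) → 1 H
  atom 7: C, bond orders sum to 2 (valence 4) → 2 H
  atom 8: C, bond orders sum to 1 (valence 4) → 3 H
  atom 9: C, bond orders sum to 4 (valence 4) → 0 H
  atom 10: C, bond orders sum to 1 (valence 4) → 3 H
  atom 11: O, bond orders sum to 2 (valence 2) → 0 H
  atom 12: C, bond orders sum to 4 (valence 4) → 0 H
  atom 13: S, bond orders sum to 1 (valence 2) → 1 H
  atom 14: C, bond orders sum to 2 (valence 4) → 2 H
  atom 15: C, bond orders sum to 4 (valence 4) → 0 H
  atom 16: F (halogen, monovalent) → 0 H
  atom 17: F (halogen, monovalent) → 0 H
  atom 18: F (halogen, monovalent) → 0 H
Totals → C:11, H:16, F:3, N:1, O:2, S:1.
In Hill order: C11H16F3NO2S.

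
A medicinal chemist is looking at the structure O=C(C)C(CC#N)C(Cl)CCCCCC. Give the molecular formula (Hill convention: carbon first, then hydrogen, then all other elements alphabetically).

Walk through each heavy atom and fill implicit hydrogens from standard valence (C 4, N 3, O 2, S 2, halogen 1):
  atom 1: O, bond orders sum to 2 (valence 2) → 0 H
  atom 2: C, bond orders sum to 4 (valence 4) → 0 H
  atom 3: C, bond orders sum to 1 (valence 4) → 3 H
  atom 4: C, bond orders sum to 3 (valence 4) → 1 H
  atom 5: C, bond orders sum to 2 (valence 4) → 2 H
  atom 6: C, bond orders sum to 4 (valence 4) → 0 H
  atom 7: N, bond orders sum to 3 (valence 3) → 0 H
  atom 8: C, bond orders sum to 3 (valence 4) → 1 H
  atom 9: Cl (halogen, monovalent) → 0 H
  atom 10: C, bond orders sum to 2 (valence 4) → 2 H
  atom 11: C, bond orders sum to 2 (valence 4) → 2 H
  atom 12: C, bond orders sum to 2 (valence 4) → 2 H
  atom 13: C, bond orders sum to 2 (valence 4) → 2 H
  atom 14: C, bond orders sum to 2 (valence 4) → 2 H
  atom 15: C, bond orders sum to 1 (valence 4) → 3 H
Totals → C:12, H:20, Cl:1, N:1, O:1.

C12H20ClNO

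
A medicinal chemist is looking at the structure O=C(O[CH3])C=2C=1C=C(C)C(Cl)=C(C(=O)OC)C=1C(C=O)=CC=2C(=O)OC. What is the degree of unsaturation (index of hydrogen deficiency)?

11

Degree of unsaturation = (number of rings) + (number of π bonds).
Ring closures in the SMILES: 2.
π bonds: 9 double bonds (each 1 DoU) → 9 DoU from unsaturation.
Total DoU = 2 + 9 = 11.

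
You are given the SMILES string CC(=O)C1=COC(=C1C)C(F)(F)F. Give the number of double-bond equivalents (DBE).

4

Molecular formula: C8H7F3O2.
DoU = (2C + 2 + N − H − X) / 2, where X is the halogen count and O/S are ignored.
    = (2·8 + 2 + 0 − 7 − 3) / 2 = 8 / 2 = 4.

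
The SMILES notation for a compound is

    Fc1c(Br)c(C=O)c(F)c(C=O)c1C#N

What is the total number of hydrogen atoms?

Walk through each heavy atom and fill implicit hydrogens from standard valence (C 4, N 3, O 2, S 2, halogen 1); for lowercase aromatic atoms, an aromatic c carries 1 H when it has two neighbours and 0 H with three, and aromatic n carries 0 H:
  atom 1: F (halogen, monovalent) → 0 H
  atom 2: aromatic c, 3 neighbours → 0 H
  atom 3: aromatic c, 3 neighbours → 0 H
  atom 4: Br (halogen, monovalent) → 0 H
  atom 5: aromatic c, 3 neighbours → 0 H
  atom 6: C, bond orders sum to 3 (valence 4) → 1 H
  atom 7: O, bond orders sum to 2 (valence 2) → 0 H
  atom 8: aromatic c, 3 neighbours → 0 H
  atom 9: F (halogen, monovalent) → 0 H
  atom 10: aromatic c, 3 neighbours → 0 H
  atom 11: C, bond orders sum to 3 (valence 4) → 1 H
  atom 12: O, bond orders sum to 2 (valence 2) → 0 H
  atom 13: aromatic c, 3 neighbours → 0 H
  atom 14: C, bond orders sum to 4 (valence 4) → 0 H
  atom 15: N, bond orders sum to 3 (valence 3) → 0 H
Total hydrogens: 2.

2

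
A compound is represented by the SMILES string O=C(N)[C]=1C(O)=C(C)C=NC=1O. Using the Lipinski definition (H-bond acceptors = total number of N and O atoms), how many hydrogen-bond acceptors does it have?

5

N atoms: 2; O atoms: 3.
Lipinski HBA = 2 + 3 = 5.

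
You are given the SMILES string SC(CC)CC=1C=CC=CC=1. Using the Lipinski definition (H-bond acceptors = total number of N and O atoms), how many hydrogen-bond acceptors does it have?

0

N atoms: 0; O atoms: 0.
Lipinski HBA = 0 + 0 = 0.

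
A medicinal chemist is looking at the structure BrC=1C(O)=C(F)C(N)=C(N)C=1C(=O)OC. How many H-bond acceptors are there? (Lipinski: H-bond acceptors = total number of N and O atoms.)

N atoms: 2; O atoms: 3.
Lipinski HBA = 2 + 3 = 5.

5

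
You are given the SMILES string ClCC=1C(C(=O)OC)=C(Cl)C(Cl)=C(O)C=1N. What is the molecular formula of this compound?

C9H8Cl3NO3

Walk through each heavy atom and fill implicit hydrogens from standard valence (C 4, N 3, O 2, S 2, halogen 1):
  atom 1: Cl (halogen, monovalent) → 0 H
  atom 2: C, bond orders sum to 2 (valence 4) → 2 H
  atom 3: C, bond orders sum to 4 (valence 4) → 0 H
  atom 4: C, bond orders sum to 4 (valence 4) → 0 H
  atom 5: C, bond orders sum to 4 (valence 4) → 0 H
  atom 6: O, bond orders sum to 2 (valence 2) → 0 H
  atom 7: O, bond orders sum to 2 (valence 2) → 0 H
  atom 8: C, bond orders sum to 1 (valence 4) → 3 H
  atom 9: C, bond orders sum to 4 (valence 4) → 0 H
  atom 10: Cl (halogen, monovalent) → 0 H
  atom 11: C, bond orders sum to 4 (valence 4) → 0 H
  atom 12: Cl (halogen, monovalent) → 0 H
  atom 13: C, bond orders sum to 4 (valence 4) → 0 H
  atom 14: O, bond orders sum to 1 (valence 2) → 1 H
  atom 15: C, bond orders sum to 4 (valence 4) → 0 H
  atom 16: N, bond orders sum to 1 (valence 3) → 2 H
Totals → C:9, H:8, Cl:3, N:1, O:3.
In Hill order: C9H8Cl3NO3.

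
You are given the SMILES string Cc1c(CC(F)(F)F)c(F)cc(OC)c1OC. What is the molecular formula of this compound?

C11H12F4O2

Walk through each heavy atom and fill implicit hydrogens from standard valence (C 4, N 3, O 2, S 2, halogen 1); for lowercase aromatic atoms, an aromatic c carries 1 H when it has two neighbours and 0 H with three, and aromatic n carries 0 H:
  atom 1: C, bond orders sum to 1 (valence 4) → 3 H
  atom 2: aromatic c, 3 neighbours → 0 H
  atom 3: aromatic c, 3 neighbours → 0 H
  atom 4: C, bond orders sum to 2 (valence 4) → 2 H
  atom 5: C, bond orders sum to 4 (valence 4) → 0 H
  atom 6: F (halogen, monovalent) → 0 H
  atom 7: F (halogen, monovalent) → 0 H
  atom 8: F (halogen, monovalent) → 0 H
  atom 9: aromatic c, 3 neighbours → 0 H
  atom 10: F (halogen, monovalent) → 0 H
  atom 11: aromatic c, 2 neighbours → 1 H
  atom 12: aromatic c, 3 neighbours → 0 H
  atom 13: O, bond orders sum to 2 (valence 2) → 0 H
  atom 14: C, bond orders sum to 1 (valence 4) → 3 H
  atom 15: aromatic c, 3 neighbours → 0 H
  atom 16: O, bond orders sum to 2 (valence 2) → 0 H
  atom 17: C, bond orders sum to 1 (valence 4) → 3 H
Totals → C:11, H:12, F:4, O:2.
In Hill order: C11H12F4O2.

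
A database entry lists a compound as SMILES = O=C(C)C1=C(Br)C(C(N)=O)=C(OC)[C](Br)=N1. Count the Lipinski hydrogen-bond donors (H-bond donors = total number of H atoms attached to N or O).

Donors: find every N or O and count the H atoms it carries.
  atom 1 (O): bond orders sum to 2 → 0 H
  atom 9 (N): bond orders sum to 1 → 2 H
  atom 10 (O): bond orders sum to 2 → 0 H
  atom 12 (O): bond orders sum to 2 → 0 H
  atom 16 (N): bond orders sum to 3 → 0 H
Lipinski HBD = 2.

2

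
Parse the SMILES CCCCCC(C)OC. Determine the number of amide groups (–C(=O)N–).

Scan the SMILES for the amide motif — none present.
Groups that are present: 1 ether.

0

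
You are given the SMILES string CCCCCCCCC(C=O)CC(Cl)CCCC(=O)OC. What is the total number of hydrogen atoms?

Walk through each heavy atom and fill implicit hydrogens from standard valence (C 4, N 3, O 2, S 2, halogen 1):
  atom 1: C, bond orders sum to 1 (valence 4) → 3 H
  atom 2: C, bond orders sum to 2 (valence 4) → 2 H
  atom 3: C, bond orders sum to 2 (valence 4) → 2 H
  atom 4: C, bond orders sum to 2 (valence 4) → 2 H
  atom 5: C, bond orders sum to 2 (valence 4) → 2 H
  atom 6: C, bond orders sum to 2 (valence 4) → 2 H
  atom 7: C, bond orders sum to 2 (valence 4) → 2 H
  atom 8: C, bond orders sum to 2 (valence 4) → 2 H
  atom 9: C, bond orders sum to 3 (valence 4) → 1 H
  atom 10: C, bond orders sum to 3 (valence 4) → 1 H
  atom 11: O, bond orders sum to 2 (valence 2) → 0 H
  atom 12: C, bond orders sum to 2 (valence 4) → 2 H
  atom 13: C, bond orders sum to 3 (valence 4) → 1 H
  atom 14: Cl (halogen, monovalent) → 0 H
  atom 15: C, bond orders sum to 2 (valence 4) → 2 H
  atom 16: C, bond orders sum to 2 (valence 4) → 2 H
  atom 17: C, bond orders sum to 2 (valence 4) → 2 H
  atom 18: C, bond orders sum to 4 (valence 4) → 0 H
  atom 19: O, bond orders sum to 2 (valence 2) → 0 H
  atom 20: O, bond orders sum to 2 (valence 2) → 0 H
  atom 21: C, bond orders sum to 1 (valence 4) → 3 H
Total hydrogens: 31.

31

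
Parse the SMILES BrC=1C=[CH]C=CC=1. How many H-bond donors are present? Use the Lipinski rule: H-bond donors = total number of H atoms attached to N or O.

Donors: find every N or O and count the H atoms it carries.
  (no N or O atoms present)
Lipinski HBD = 0.

0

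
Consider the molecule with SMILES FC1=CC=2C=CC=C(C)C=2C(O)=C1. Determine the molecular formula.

Walk through each heavy atom and fill implicit hydrogens from standard valence (C 4, N 3, O 2, S 2, halogen 1):
  atom 1: F (halogen, monovalent) → 0 H
  atom 2: C, bond orders sum to 4 (valence 4) → 0 H
  atom 3: C, bond orders sum to 3 (valence 4) → 1 H
  atom 4: C, bond orders sum to 4 (valence 4) → 0 H
  atom 5: C, bond orders sum to 3 (valence 4) → 1 H
  atom 6: C, bond orders sum to 3 (valence 4) → 1 H
  atom 7: C, bond orders sum to 3 (valence 4) → 1 H
  atom 8: C, bond orders sum to 4 (valence 4) → 0 H
  atom 9: C, bond orders sum to 1 (valence 4) → 3 H
  atom 10: C, bond orders sum to 4 (valence 4) → 0 H
  atom 11: C, bond orders sum to 4 (valence 4) → 0 H
  atom 12: O, bond orders sum to 1 (valence 2) → 1 H
  atom 13: C, bond orders sum to 3 (valence 4) → 1 H
Totals → C:11, H:9, F:1, O:1.
In Hill order: C11H9FO.

C11H9FO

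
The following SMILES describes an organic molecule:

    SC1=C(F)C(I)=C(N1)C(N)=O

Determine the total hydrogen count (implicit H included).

4

Walk through each heavy atom and fill implicit hydrogens from standard valence (C 4, N 3, O 2, S 2, halogen 1):
  atom 1: S, bond orders sum to 1 (valence 2) → 1 H
  atom 2: C, bond orders sum to 4 (valence 4) → 0 H
  atom 3: C, bond orders sum to 4 (valence 4) → 0 H
  atom 4: F (halogen, monovalent) → 0 H
  atom 5: C, bond orders sum to 4 (valence 4) → 0 H
  atom 6: I (halogen, monovalent) → 0 H
  atom 7: C, bond orders sum to 4 (valence 4) → 0 H
  atom 8: N, bond orders sum to 2 (valence 3) → 1 H
  atom 9: C, bond orders sum to 4 (valence 4) → 0 H
  atom 10: N, bond orders sum to 1 (valence 3) → 2 H
  atom 11: O, bond orders sum to 2 (valence 2) → 0 H
Total hydrogens: 4.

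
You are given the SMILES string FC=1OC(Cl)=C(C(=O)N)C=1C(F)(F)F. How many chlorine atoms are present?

Scan the SMILES for Cl atoms (remember two-letter symbols like Cl and Br are single atoms).
Chlorine count: 1.

1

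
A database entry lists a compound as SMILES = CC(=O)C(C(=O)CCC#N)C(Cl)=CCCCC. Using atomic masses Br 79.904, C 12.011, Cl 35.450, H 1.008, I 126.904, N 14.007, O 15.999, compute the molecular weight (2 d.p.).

255.74 g/mol

First, the molecular formula is C13H18ClNO2 (counting implicit H from valence).
  C: 13 × 12.011 = 156.143
  Cl: 1 × 35.450 = 35.450
  H: 18 × 1.008 = 18.144
  N: 1 × 14.007 = 14.007
  O: 2 × 15.999 = 31.998
Sum: 13×12.011 + 1×35.450 + 18×1.008 + 1×14.007 + 2×15.999 = 255.742 → 255.74 g/mol.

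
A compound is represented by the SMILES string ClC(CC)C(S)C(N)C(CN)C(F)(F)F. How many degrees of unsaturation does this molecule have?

Degree of unsaturation = (number of rings) + (number of π bonds).
Ring closures in the SMILES: 0.
π bonds: none → 0 DoU from unsaturation.
Total DoU = 0 + 0 = 0.

0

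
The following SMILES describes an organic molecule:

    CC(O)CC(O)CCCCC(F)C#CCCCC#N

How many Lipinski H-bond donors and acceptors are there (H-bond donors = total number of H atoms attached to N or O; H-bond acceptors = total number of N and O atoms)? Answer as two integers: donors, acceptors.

2, 3

Donors: find every N or O and count the H atoms it carries.
  atom 3 (O): bond orders sum to 1 → 1 H
  atom 6 (O): bond orders sum to 1 → 1 H
  atom 19 (N): bond orders sum to 3 → 0 H
Lipinski HBD = 2.
Acceptors: N atoms = 1, O atoms = 2 → HBA = 3.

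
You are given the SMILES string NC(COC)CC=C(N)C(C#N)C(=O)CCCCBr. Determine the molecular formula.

C13H22BrN3O2

Walk through each heavy atom and fill implicit hydrogens from standard valence (C 4, N 3, O 2, S 2, halogen 1):
  atom 1: N, bond orders sum to 1 (valence 3) → 2 H
  atom 2: C, bond orders sum to 3 (valence 4) → 1 H
  atom 3: C, bond orders sum to 2 (valence 4) → 2 H
  atom 4: O, bond orders sum to 2 (valence 2) → 0 H
  atom 5: C, bond orders sum to 1 (valence 4) → 3 H
  atom 6: C, bond orders sum to 2 (valence 4) → 2 H
  atom 7: C, bond orders sum to 3 (valence 4) → 1 H
  atom 8: C, bond orders sum to 4 (valence 4) → 0 H
  atom 9: N, bond orders sum to 1 (valence 3) → 2 H
  atom 10: C, bond orders sum to 3 (valence 4) → 1 H
  atom 11: C, bond orders sum to 4 (valence 4) → 0 H
  atom 12: N, bond orders sum to 3 (valence 3) → 0 H
  atom 13: C, bond orders sum to 4 (valence 4) → 0 H
  atom 14: O, bond orders sum to 2 (valence 2) → 0 H
  atom 15: C, bond orders sum to 2 (valence 4) → 2 H
  atom 16: C, bond orders sum to 2 (valence 4) → 2 H
  atom 17: C, bond orders sum to 2 (valence 4) → 2 H
  atom 18: C, bond orders sum to 2 (valence 4) → 2 H
  atom 19: Br (halogen, monovalent) → 0 H
Totals → C:13, H:22, Br:1, N:3, O:2.
In Hill order: C13H22BrN3O2.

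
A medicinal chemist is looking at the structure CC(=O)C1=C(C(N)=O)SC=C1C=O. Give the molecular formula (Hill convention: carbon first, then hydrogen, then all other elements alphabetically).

C8H7NO3S

Walk through each heavy atom and fill implicit hydrogens from standard valence (C 4, N 3, O 2, S 2, halogen 1):
  atom 1: C, bond orders sum to 1 (valence 4) → 3 H
  atom 2: C, bond orders sum to 4 (valence 4) → 0 H
  atom 3: O, bond orders sum to 2 (valence 2) → 0 H
  atom 4: C, bond orders sum to 4 (valence 4) → 0 H
  atom 5: C, bond orders sum to 4 (valence 4) → 0 H
  atom 6: C, bond orders sum to 4 (valence 4) → 0 H
  atom 7: N, bond orders sum to 1 (valence 3) → 2 H
  atom 8: O, bond orders sum to 2 (valence 2) → 0 H
  atom 9: S, bond orders sum to 2 (valence 2) → 0 H
  atom 10: C, bond orders sum to 3 (valence 4) → 1 H
  atom 11: C, bond orders sum to 4 (valence 4) → 0 H
  atom 12: C, bond orders sum to 3 (valence 4) → 1 H
  atom 13: O, bond orders sum to 2 (valence 2) → 0 H
Totals → C:8, H:7, N:1, O:3, S:1.
In Hill order: C8H7NO3S.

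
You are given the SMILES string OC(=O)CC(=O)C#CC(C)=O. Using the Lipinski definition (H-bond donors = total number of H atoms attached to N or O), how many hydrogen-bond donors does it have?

1

Donors: find every N or O and count the H atoms it carries.
  atom 1 (O): bond orders sum to 1 → 1 H
  atom 3 (O): bond orders sum to 2 → 0 H
  atom 6 (O): bond orders sum to 2 → 0 H
  atom 11 (O): bond orders sum to 2 → 0 H
Lipinski HBD = 1.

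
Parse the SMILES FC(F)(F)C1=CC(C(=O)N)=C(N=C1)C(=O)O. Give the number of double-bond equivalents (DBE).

6

Molecular formula: C8H5F3N2O3.
DoU = (2C + 2 + N − H − X) / 2, where X is the halogen count and O/S are ignored.
    = (2·8 + 2 + 2 − 5 − 3) / 2 = 12 / 2 = 6.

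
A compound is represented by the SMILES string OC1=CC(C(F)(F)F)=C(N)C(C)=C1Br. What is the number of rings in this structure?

1

In SMILES, each pair of matching ring-closure digits denotes one ring-closing bond; the number of such bonds equals the number of independent rings.
Ring-closure bonds here: 1.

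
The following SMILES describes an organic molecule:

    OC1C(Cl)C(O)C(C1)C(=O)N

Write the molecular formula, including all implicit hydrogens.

Walk through each heavy atom and fill implicit hydrogens from standard valence (C 4, N 3, O 2, S 2, halogen 1):
  atom 1: O, bond orders sum to 1 (valence 2) → 1 H
  atom 2: C, bond orders sum to 3 (valence 4) → 1 H
  atom 3: C, bond orders sum to 3 (valence 4) → 1 H
  atom 4: Cl (halogen, monovalent) → 0 H
  atom 5: C, bond orders sum to 3 (valence 4) → 1 H
  atom 6: O, bond orders sum to 1 (valence 2) → 1 H
  atom 7: C, bond orders sum to 3 (valence 4) → 1 H
  atom 8: C, bond orders sum to 2 (valence 4) → 2 H
  atom 9: C, bond orders sum to 4 (valence 4) → 0 H
  atom 10: O, bond orders sum to 2 (valence 2) → 0 H
  atom 11: N, bond orders sum to 1 (valence 3) → 2 H
Totals → C:6, H:10, Cl:1, N:1, O:3.
In Hill order: C6H10ClNO3.

C6H10ClNO3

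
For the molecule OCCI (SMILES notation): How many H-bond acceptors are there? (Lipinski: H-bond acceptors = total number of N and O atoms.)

1

N atoms: 0; O atoms: 1.
Lipinski HBA = 0 + 1 = 1.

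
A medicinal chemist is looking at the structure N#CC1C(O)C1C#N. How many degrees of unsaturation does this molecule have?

Molecular formula: C5H4N2O.
DoU = (2C + 2 + N − H − X) / 2, where X is the halogen count and O/S are ignored.
    = (2·5 + 2 + 2 − 4 − 0) / 2 = 10 / 2 = 5.

5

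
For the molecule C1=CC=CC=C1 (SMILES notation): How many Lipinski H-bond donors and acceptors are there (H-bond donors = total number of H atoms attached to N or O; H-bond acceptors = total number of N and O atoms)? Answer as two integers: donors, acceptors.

0, 0

Donors: find every N or O and count the H atoms it carries.
  (no N or O atoms present)
Lipinski HBD = 0.
Acceptors: N atoms = 0, O atoms = 0 → HBA = 0.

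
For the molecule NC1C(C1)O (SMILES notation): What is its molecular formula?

Walk through each heavy atom and fill implicit hydrogens from standard valence (C 4, N 3, O 2, S 2, halogen 1):
  atom 1: N, bond orders sum to 1 (valence 3) → 2 H
  atom 2: C, bond orders sum to 3 (valence 4) → 1 H
  atom 3: C, bond orders sum to 3 (valence 4) → 1 H
  atom 4: C, bond orders sum to 2 (valence 4) → 2 H
  atom 5: O, bond orders sum to 1 (valence 2) → 1 H
Totals → C:3, H:7, N:1, O:1.
In Hill order: C3H7NO.

C3H7NO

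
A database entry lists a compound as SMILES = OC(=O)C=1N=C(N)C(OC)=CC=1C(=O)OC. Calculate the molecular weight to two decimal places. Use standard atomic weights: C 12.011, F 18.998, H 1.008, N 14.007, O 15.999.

First, the molecular formula is C9H10N2O5 (counting implicit H from valence).
  C: 9 × 12.011 = 108.099
  H: 10 × 1.008 = 10.080
  N: 2 × 14.007 = 28.014
  O: 5 × 15.999 = 79.995
Sum: 9×12.011 + 10×1.008 + 2×14.007 + 5×15.999 = 226.188 → 226.19 g/mol.

226.19 g/mol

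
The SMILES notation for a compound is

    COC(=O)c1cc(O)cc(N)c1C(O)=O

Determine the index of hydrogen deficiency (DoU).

Molecular formula: C9H9NO5.
DoU = (2C + 2 + N − H − X) / 2, where X is the halogen count and O/S are ignored.
    = (2·9 + 2 + 1 − 9 − 0) / 2 = 12 / 2 = 6.

6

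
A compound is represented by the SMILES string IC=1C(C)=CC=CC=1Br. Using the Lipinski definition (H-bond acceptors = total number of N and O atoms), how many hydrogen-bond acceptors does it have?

0

N atoms: 0; O atoms: 0.
Lipinski HBA = 0 + 0 = 0.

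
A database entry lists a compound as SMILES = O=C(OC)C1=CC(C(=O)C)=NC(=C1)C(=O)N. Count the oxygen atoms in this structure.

4

Scan the SMILES for O atoms (remember two-letter symbols like Cl and Br are single atoms).
Oxygen count: 4.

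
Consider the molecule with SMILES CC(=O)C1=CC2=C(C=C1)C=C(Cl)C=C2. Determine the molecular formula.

C12H9ClO

Walk through each heavy atom and fill implicit hydrogens from standard valence (C 4, N 3, O 2, S 2, halogen 1):
  atom 1: C, bond orders sum to 1 (valence 4) → 3 H
  atom 2: C, bond orders sum to 4 (valence 4) → 0 H
  atom 3: O, bond orders sum to 2 (valence 2) → 0 H
  atom 4: C, bond orders sum to 4 (valence 4) → 0 H
  atom 5: C, bond orders sum to 3 (valence 4) → 1 H
  atom 6: C, bond orders sum to 4 (valence 4) → 0 H
  atom 7: C, bond orders sum to 4 (valence 4) → 0 H
  atom 8: C, bond orders sum to 3 (valence 4) → 1 H
  atom 9: C, bond orders sum to 3 (valence 4) → 1 H
  atom 10: C, bond orders sum to 3 (valence 4) → 1 H
  atom 11: C, bond orders sum to 4 (valence 4) → 0 H
  atom 12: Cl (halogen, monovalent) → 0 H
  atom 13: C, bond orders sum to 3 (valence 4) → 1 H
  atom 14: C, bond orders sum to 3 (valence 4) → 1 H
Totals → C:12, H:9, Cl:1, O:1.
In Hill order: C12H9ClO.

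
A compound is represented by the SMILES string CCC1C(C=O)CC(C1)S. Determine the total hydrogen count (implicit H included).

14

Walk through each heavy atom and fill implicit hydrogens from standard valence (C 4, N 3, O 2, S 2, halogen 1):
  atom 1: C, bond orders sum to 1 (valence 4) → 3 H
  atom 2: C, bond orders sum to 2 (valence 4) → 2 H
  atom 3: C, bond orders sum to 3 (valence 4) → 1 H
  atom 4: C, bond orders sum to 3 (valence 4) → 1 H
  atom 5: C, bond orders sum to 3 (valence 4) → 1 H
  atom 6: O, bond orders sum to 2 (valence 2) → 0 H
  atom 7: C, bond orders sum to 2 (valence 4) → 2 H
  atom 8: C, bond orders sum to 3 (valence 4) → 1 H
  atom 9: C, bond orders sum to 2 (valence 4) → 2 H
  atom 10: S, bond orders sum to 1 (valence 2) → 1 H
Total hydrogens: 14.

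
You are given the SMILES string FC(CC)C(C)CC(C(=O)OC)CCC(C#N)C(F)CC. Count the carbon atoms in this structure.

Count every carbon token in the SMILES (each C, including those in ring-closure positions and inside branches).
Carbon count: 16.

16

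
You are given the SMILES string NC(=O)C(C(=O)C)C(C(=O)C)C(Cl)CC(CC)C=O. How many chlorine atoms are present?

1

Scan the SMILES for Cl atoms (remember two-letter symbols like Cl and Br are single atoms).
Chlorine count: 1.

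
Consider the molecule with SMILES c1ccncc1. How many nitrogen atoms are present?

1

Scan the SMILES for N atoms (remember two-letter symbols like Cl and Br are single atoms).
Nitrogen count: 1.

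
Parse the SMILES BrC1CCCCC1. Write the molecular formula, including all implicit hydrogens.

C6H11Br

Walk through each heavy atom and fill implicit hydrogens from standard valence (C 4, N 3, O 2, S 2, halogen 1):
  atom 1: Br (halogen, monovalent) → 0 H
  atom 2: C, bond orders sum to 3 (valence 4) → 1 H
  atom 3: C, bond orders sum to 2 (valence 4) → 2 H
  atom 4: C, bond orders sum to 2 (valence 4) → 2 H
  atom 5: C, bond orders sum to 2 (valence 4) → 2 H
  atom 6: C, bond orders sum to 2 (valence 4) → 2 H
  atom 7: C, bond orders sum to 2 (valence 4) → 2 H
Totals → C:6, H:11, Br:1.
In Hill order: C6H11Br.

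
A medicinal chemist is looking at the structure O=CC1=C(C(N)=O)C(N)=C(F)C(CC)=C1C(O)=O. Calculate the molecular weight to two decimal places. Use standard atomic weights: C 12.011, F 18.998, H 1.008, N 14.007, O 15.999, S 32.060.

First, the molecular formula is C11H11FN2O4 (counting implicit H from valence).
  C: 11 × 12.011 = 132.121
  F: 1 × 18.998 = 18.998
  H: 11 × 1.008 = 11.088
  N: 2 × 14.007 = 28.014
  O: 4 × 15.999 = 63.996
Sum: 11×12.011 + 1×18.998 + 11×1.008 + 2×14.007 + 4×15.999 = 254.217 → 254.22 g/mol.

254.22 g/mol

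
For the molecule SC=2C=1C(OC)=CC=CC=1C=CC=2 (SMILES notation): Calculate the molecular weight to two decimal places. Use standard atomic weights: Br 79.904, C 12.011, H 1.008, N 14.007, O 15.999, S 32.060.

First, the molecular formula is C11H10OS (counting implicit H from valence).
  C: 11 × 12.011 = 132.121
  H: 10 × 1.008 = 10.080
  O: 1 × 15.999 = 15.999
  S: 1 × 32.060 = 32.060
Sum: 11×12.011 + 10×1.008 + 1×15.999 + 1×32.060 = 190.260 → 190.26 g/mol.

190.26 g/mol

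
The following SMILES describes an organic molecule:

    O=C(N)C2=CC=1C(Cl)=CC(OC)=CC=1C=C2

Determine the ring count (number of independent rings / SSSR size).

2

In SMILES, each pair of matching ring-closure digits denotes one ring-closing bond; the number of such bonds equals the number of independent rings.
Ring-closure bonds here: 2.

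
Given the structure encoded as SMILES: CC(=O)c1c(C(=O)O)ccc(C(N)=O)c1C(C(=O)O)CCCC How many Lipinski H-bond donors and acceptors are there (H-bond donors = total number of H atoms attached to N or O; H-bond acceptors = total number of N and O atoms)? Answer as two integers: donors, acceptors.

4, 7

Donors: find every N or O and count the H atoms it carries.
  atom 3 (O): bond orders sum to 2 → 0 H
  atom 7 (O): bond orders sum to 2 → 0 H
  atom 8 (O): bond orders sum to 1 → 1 H
  atom 13 (N): bond orders sum to 1 → 2 H
  atom 14 (O): bond orders sum to 2 → 0 H
  atom 18 (O): bond orders sum to 2 → 0 H
  atom 19 (O): bond orders sum to 1 → 1 H
Lipinski HBD = 4.
Acceptors: N atoms = 1, O atoms = 6 → HBA = 7.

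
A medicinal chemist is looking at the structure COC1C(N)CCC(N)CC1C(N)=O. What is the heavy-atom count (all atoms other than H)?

14

Every atom symbol written in the SMILES (organic subset) is one heavy atom; implicit H are not written.
Heavy atoms by element → C:9, N:3, O:2.
Total: 14.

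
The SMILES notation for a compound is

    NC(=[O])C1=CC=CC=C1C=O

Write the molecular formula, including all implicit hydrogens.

Walk through each heavy atom and fill implicit hydrogens from standard valence (C 4, N 3, O 2, S 2, halogen 1):
  atom 1: N, bond orders sum to 1 (valence 3) → 2 H
  atom 2: C, bond orders sum to 4 (valence 4) → 0 H
  atom 3: O with explicit H count 0
  atom 4: C, bond orders sum to 4 (valence 4) → 0 H
  atom 5: C, bond orders sum to 3 (valence 4) → 1 H
  atom 6: C, bond orders sum to 3 (valence 4) → 1 H
  atom 7: C, bond orders sum to 3 (valence 4) → 1 H
  atom 8: C, bond orders sum to 3 (valence 4) → 1 H
  atom 9: C, bond orders sum to 4 (valence 4) → 0 H
  atom 10: C, bond orders sum to 3 (valence 4) → 1 H
  atom 11: O, bond orders sum to 2 (valence 2) → 0 H
Totals → C:8, H:7, N:1, O:2.

C8H7NO2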